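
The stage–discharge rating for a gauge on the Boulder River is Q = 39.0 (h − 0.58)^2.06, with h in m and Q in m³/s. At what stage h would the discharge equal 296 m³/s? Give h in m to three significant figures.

h − h₀ = (Q/C)^(1/b) = (296/39.0)^(1/2.06) = 2.675 m
h = 0.58 + 2.675 = 3.255 m

3.25 m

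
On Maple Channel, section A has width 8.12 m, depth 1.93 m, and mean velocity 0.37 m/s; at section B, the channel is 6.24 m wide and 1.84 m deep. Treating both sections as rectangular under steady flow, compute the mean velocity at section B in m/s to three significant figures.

Q = A₁V₁ = (8.12×1.93) × 0.37 = 5.798 m³/s
A₂ = 6.24 × 1.84 = 11.48 m²
V₂ = Q/A₂ = 5.798/11.48 = 0.5050 m/s

0.505 m/s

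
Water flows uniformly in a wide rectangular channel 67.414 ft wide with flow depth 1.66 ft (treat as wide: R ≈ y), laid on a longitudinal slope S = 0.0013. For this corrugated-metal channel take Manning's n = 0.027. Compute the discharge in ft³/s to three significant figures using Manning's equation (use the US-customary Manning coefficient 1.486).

311 ft³/s

A = b·y = 67.414 × 1.66 = 111.9 ft²
Wide channel: R ≈ y = 1.66 ft
Q = (1.486/n)·A·R^(2/3)·S^(1/2) = (1.486/0.027) × 111.9 × 1.660^(2/3) × 0.0013^(1/2) = 311.3 ft³/s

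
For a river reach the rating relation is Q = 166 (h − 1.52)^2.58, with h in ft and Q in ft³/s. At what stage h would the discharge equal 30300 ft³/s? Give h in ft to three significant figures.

h − h₀ = (Q/C)^(1/b) = (30300/166)^(1/2.58) = 7.525 ft
h = 1.52 + 7.525 = 9.045 ft

9.04 ft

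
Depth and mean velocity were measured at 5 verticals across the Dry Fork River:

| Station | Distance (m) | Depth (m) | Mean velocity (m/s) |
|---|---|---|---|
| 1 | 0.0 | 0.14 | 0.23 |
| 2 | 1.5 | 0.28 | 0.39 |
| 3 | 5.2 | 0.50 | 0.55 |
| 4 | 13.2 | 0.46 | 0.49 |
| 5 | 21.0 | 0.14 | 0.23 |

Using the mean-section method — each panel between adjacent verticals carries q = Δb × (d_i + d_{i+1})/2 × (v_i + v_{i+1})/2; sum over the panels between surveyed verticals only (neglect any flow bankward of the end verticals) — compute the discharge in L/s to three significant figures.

3620 L/s

Panel 1-2: Δb = 1.5 m, d̄ = (0.14+0.28)/2 = 0.21, v̄ = (0.23+0.39)/2 = 0.31 → q = 1.5×0.21×0.31 = 0.09765 m³/s
Panel 2-3: Δb = 3.7 m, d̄ = (0.28+0.50)/2 = 0.39, v̄ = (0.39+0.55)/2 = 0.47 → q = 3.7×0.39×0.47 = 0.6782 m³/s
Panel 3-4: Δb = 8 m, d̄ = (0.50+0.46)/2 = 0.48, v̄ = (0.55+0.49)/2 = 0.52 → q = 8×0.48×0.52 = 1.997 m³/s
Panel 4-5: Δb = 7.8 m, d̄ = (0.46+0.14)/2 = 0.3, v̄ = (0.49+0.23)/2 = 0.36 → q = 7.8×0.3×0.36 = 0.8424 m³/s
Q = Σ q = 3.615 m³/s
= 3.615 × 1000 = 3615 L/s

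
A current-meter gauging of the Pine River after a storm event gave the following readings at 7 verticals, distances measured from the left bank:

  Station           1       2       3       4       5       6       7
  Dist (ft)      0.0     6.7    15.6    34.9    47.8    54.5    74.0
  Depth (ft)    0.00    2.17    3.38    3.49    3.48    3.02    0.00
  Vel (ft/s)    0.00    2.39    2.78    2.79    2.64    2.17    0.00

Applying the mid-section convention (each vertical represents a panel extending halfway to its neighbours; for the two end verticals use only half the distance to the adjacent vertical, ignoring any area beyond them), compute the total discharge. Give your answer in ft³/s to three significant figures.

w_2 = (15.6 − 0.0)/2 = 7.8 ft; q_2 = 2.39 × 2.17 × 7.8 = 40.45 ft³/s
w_3 = (34.9 − 6.7)/2 = 14.1 ft; q_3 = 2.78 × 3.38 × 14.1 = 132.5 ft³/s
w_4 = (47.8 − 15.6)/2 = 16.1 ft; q_4 = 2.79 × 3.49 × 16.1 = 156.8 ft³/s
w_5 = (54.5 − 34.9)/2 = 9.8 ft; q_5 = 2.64 × 3.48 × 9.8 = 90.03 ft³/s
w_6 = (74.0 − 47.8)/2 = 13.1 ft; q_6 = 2.17 × 3.02 × 13.1 = 85.85 ft³/s
Stations 1, 7 contribute zero (depth or velocity is 0).
Q = Σ qᵢ = 505.6 ft³/s

506 ft³/s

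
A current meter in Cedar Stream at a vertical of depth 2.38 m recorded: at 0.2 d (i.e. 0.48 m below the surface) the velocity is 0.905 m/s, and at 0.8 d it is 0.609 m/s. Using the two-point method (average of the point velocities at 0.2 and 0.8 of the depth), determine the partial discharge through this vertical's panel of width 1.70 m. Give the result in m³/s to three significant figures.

v̄ = (0.905 + 0.609) / 2 = 0.7570 m/s
q = v̄ × d × w = 0.7570 × 2.38 × 1.70 = 3.063 m³/s

3.06 m³/s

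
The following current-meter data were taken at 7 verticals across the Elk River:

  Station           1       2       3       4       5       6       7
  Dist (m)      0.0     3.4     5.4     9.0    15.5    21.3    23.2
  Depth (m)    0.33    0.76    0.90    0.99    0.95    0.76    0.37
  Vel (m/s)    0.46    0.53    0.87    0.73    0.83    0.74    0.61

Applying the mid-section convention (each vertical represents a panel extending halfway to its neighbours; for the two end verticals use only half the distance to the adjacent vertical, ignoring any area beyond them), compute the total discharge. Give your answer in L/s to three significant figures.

14400 L/s

w_1 = (3.4 − 0.0)/2 = 1.7 m; q_1 = 0.46 × 0.33 × 1.7 = 0.2581 m³/s
w_2 = (5.4 − 0.0)/2 = 2.7 m; q_2 = 0.53 × 0.76 × 2.7 = 1.088 m³/s
w_3 = (9.0 − 3.4)/2 = 2.8 m; q_3 = 0.87 × 0.90 × 2.8 = 2.192 m³/s
w_4 = (15.5 − 5.4)/2 = 5.05 m; q_4 = 0.73 × 0.99 × 5.05 = 3.650 m³/s
w_5 = (21.3 − 9.0)/2 = 6.15 m; q_5 = 0.83 × 0.95 × 6.15 = 4.849 m³/s
w_6 = (23.2 − 15.5)/2 = 3.85 m; q_6 = 0.74 × 0.76 × 3.85 = 2.165 m³/s
w_7 = (23.2 − 21.3)/2 = 0.95 m; q_7 = 0.61 × 0.37 × 0.95 = 0.2144 m³/s
Q = Σ qᵢ = 14.42 m³/s
= 14.42 × 1000 = 14420 L/s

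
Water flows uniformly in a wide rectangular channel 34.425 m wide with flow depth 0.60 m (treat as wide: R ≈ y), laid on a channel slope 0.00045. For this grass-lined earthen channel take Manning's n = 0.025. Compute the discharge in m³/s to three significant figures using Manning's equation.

12.5 m³/s

A = b·y = 34.425 × 0.60 = 20.66 m²
Wide channel: R ≈ y = 0.60 m
Q = (1/n)·A·R^(2/3)·S^(1/2) = (1/0.025) × 20.66 × 0.6000^(2/3) × 0.00045^(1/2) = 12.47 m³/s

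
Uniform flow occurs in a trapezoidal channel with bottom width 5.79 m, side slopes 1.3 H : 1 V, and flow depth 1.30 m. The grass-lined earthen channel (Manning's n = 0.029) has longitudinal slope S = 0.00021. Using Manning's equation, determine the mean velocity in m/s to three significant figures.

A = (b + z·y)·y = (5.79 + 1.3×1.30)×1.30 = 9.724 m²
P = b + 2y√(1+z²) = 5.79 + 2×1.30×√(1+1.3²) = 10.05 m
R = A/P = 9.724/10.05 = 0.9671 m
Q = (1/n)·A·R^(2/3)·S^(1/2) = (1/0.029) × 9.724 × 0.9671^(2/3) × 0.00021^(1/2) = 4.752 m³/s
V = Q/A = 4.752/9.724 = 0.4887 m/s

0.489 m/s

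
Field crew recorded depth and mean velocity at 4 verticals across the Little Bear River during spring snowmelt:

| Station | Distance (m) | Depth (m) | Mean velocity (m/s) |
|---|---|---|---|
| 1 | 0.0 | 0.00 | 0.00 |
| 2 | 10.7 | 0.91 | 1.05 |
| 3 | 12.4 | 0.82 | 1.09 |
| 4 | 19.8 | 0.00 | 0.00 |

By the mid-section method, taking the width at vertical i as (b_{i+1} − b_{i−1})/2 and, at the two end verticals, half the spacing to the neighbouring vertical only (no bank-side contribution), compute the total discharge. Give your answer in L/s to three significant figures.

w_2 = (12.4 − 0.0)/2 = 6.2 m; q_2 = 1.05 × 0.91 × 6.2 = 5.924 m³/s
w_3 = (19.8 − 10.7)/2 = 4.55 m; q_3 = 1.09 × 0.82 × 4.55 = 4.067 m³/s
Stations 1, 4 contribute zero (depth or velocity is 0).
Q = Σ qᵢ = 9.991 m³/s
= 9.991 × 1000 = 9991 L/s

9990 L/s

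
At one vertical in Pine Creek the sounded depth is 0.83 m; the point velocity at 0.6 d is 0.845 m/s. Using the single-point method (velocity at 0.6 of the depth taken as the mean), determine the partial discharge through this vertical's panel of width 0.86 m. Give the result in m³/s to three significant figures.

v̄ = v₀.₆ = 0.845 m/s
q = v̄ × d × w = 0.8450 × 0.83 × 0.86 = 0.6032 m³/s

0.603 m³/s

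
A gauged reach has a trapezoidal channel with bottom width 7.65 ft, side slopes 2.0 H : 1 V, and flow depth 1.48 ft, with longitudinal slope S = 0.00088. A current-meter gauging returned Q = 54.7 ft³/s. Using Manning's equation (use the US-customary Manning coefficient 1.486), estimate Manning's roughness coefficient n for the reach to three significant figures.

0.0135

A = (b + z·y)·y = (7.65 + 2.0×1.48)×1.48 = 15.70 ft²
P = b + 2y√(1+z²) = 7.65 + 2×1.48×√(1+2.0²) = 14.27 ft
R = A/P = 15.70/14.27 = 1.101 ft
n = (1.486/Q)·A·R^(2/3)·S^(1/2) = (1.486/54.7) × 15.70 × 1.066 × 0.02966 = 0.01349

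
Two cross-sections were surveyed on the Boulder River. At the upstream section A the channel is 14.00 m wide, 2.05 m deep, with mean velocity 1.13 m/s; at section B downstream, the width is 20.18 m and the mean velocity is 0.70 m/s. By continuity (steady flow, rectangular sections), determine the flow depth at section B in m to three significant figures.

2.30 m

Q = A₁V₁ = (14.00×2.05) × 1.13 = 32.43 m³/s
d₂ = Q/(b₂ V₂) = 32.43/(20.18×0.70) = 2.296 m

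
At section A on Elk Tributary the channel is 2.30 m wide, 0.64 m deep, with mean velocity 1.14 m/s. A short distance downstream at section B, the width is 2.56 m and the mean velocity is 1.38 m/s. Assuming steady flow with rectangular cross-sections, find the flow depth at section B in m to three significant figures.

0.475 m

Q = A₁V₁ = (2.30×0.64) × 1.14 = 1.678 m³/s
d₂ = Q/(b₂ V₂) = 1.678/(2.56×1.38) = 0.4750 m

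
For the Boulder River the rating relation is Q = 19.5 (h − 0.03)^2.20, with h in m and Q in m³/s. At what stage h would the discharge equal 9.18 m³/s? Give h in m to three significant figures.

0.740 m

h − h₀ = (Q/C)^(1/b) = (9.18/19.5)^(1/2.20) = 0.7100 m
h = 0.03 + 0.7100 = 0.7400 m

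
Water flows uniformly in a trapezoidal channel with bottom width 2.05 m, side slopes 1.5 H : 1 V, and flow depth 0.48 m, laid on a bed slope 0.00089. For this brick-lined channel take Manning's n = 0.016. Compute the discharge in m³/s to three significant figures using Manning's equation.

A = (b + z·y)·y = (2.05 + 1.5×0.48)×0.48 = 1.330 m²
P = b + 2y√(1+z²) = 2.05 + 2×0.48×√(1+1.5²) = 3.781 m
R = A/P = 1.330/3.781 = 0.3517 m
Q = (1/n)·A·R^(2/3)·S^(1/2) = (1/0.016) × 1.330 × 0.3517^(2/3) × 0.00089^(1/2) = 1.235 m³/s

1.24 m³/s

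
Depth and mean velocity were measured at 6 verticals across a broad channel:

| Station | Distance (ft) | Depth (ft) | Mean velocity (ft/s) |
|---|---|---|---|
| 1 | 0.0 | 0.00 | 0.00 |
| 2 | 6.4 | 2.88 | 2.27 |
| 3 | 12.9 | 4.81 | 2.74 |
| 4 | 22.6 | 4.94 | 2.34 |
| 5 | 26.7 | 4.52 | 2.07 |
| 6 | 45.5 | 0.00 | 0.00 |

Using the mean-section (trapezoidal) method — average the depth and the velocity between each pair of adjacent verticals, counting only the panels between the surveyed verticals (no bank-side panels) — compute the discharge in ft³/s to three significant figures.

Panel 1-2: Δb = 6.4 ft, d̄ = (0.00+2.88)/2 = 1.44, v̄ = (0.00+2.27)/2 = 1.135 → q = 6.4×1.44×1.135 = 10.46 ft³/s
Panel 2-3: Δb = 6.5 ft, d̄ = (2.88+4.81)/2 = 3.845, v̄ = (2.27+2.74)/2 = 2.505 → q = 6.5×3.845×2.505 = 62.61 ft³/s
Panel 3-4: Δb = 9.7 ft, d̄ = (4.81+4.94)/2 = 4.875, v̄ = (2.74+2.34)/2 = 2.54 → q = 9.7×4.875×2.54 = 120.1 ft³/s
Panel 4-5: Δb = 4.1 ft, d̄ = (4.94+4.52)/2 = 4.73, v̄ = (2.34+2.07)/2 = 2.205 → q = 4.1×4.73×2.205 = 42.76 ft³/s
Panel 5-6: Δb = 18.8 ft, d̄ = (4.52+0.00)/2 = 2.26, v̄ = (2.07+0.00)/2 = 1.035 → q = 18.8×2.26×1.035 = 43.98 ft³/s
Q = Σ q = 279.9 ft³/s

280 ft³/s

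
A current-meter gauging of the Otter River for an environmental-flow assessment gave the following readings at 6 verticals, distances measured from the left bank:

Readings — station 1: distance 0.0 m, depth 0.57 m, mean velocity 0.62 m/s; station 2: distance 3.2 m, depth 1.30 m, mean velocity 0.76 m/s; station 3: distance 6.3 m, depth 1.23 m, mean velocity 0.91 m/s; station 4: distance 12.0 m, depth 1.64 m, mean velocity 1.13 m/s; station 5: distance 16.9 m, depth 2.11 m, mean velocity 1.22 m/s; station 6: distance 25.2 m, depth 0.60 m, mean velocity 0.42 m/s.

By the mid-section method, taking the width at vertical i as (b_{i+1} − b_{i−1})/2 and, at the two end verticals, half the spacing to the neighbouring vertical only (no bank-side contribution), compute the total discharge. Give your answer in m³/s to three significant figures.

w_1 = (3.2 − 0.0)/2 = 1.6 m; q_1 = 0.62 × 0.57 × 1.6 = 0.5654 m³/s
w_2 = (6.3 − 0.0)/2 = 3.15 m; q_2 = 0.76 × 1.30 × 3.15 = 3.112 m³/s
w_3 = (12.0 − 3.2)/2 = 4.4 m; q_3 = 0.91 × 1.23 × 4.4 = 4.925 m³/s
w_4 = (16.9 − 6.3)/2 = 5.3 m; q_4 = 1.13 × 1.64 × 5.3 = 9.822 m³/s
w_5 = (25.2 − 12.0)/2 = 6.6 m; q_5 = 1.22 × 2.11 × 6.6 = 16.99 m³/s
w_6 = (25.2 − 16.9)/2 = 4.15 m; q_6 = 0.42 × 0.60 × 4.15 = 1.046 m³/s
Q = Σ qᵢ = 36.46 m³/s

36.5 m³/s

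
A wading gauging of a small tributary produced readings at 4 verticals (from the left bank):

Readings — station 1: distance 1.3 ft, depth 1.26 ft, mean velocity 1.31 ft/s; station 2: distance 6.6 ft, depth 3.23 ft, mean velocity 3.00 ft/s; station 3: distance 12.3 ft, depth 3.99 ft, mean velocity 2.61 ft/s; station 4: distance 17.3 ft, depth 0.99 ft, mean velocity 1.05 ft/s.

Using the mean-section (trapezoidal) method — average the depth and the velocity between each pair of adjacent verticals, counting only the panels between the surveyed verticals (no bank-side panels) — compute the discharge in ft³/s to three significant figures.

Panel 1-2: Δb = 5.3 ft, d̄ = (1.26+3.23)/2 = 2.245, v̄ = (1.31+3.00)/2 = 2.155 → q = 5.3×2.245×2.155 = 25.64 ft³/s
Panel 2-3: Δb = 5.7 ft, d̄ = (3.23+3.99)/2 = 3.61, v̄ = (3.00+2.61)/2 = 2.805 → q = 5.7×3.61×2.805 = 57.72 ft³/s
Panel 3-4: Δb = 5 ft, d̄ = (3.99+0.99)/2 = 2.49, v̄ = (2.61+1.05)/2 = 1.83 → q = 5×2.49×1.83 = 22.78 ft³/s
Q = Σ q = 106.1 ft³/s

106 ft³/s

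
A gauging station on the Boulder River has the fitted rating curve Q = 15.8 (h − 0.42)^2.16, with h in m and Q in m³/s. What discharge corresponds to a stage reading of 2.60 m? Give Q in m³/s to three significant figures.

85.1 m³/s

Q = 15.8 × (2.60 − 0.42)^2.16 = 15.8 × 2.18^2.16 = 85.06 m³/s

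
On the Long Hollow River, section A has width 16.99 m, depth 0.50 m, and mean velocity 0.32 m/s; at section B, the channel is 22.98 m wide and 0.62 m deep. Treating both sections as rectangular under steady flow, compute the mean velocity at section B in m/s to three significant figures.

0.191 m/s

Q = A₁V₁ = (16.99×0.50) × 0.32 = 2.718 m³/s
A₂ = 22.98 × 0.62 = 14.25 m²
V₂ = Q/A₂ = 2.718/14.25 = 0.1908 m/s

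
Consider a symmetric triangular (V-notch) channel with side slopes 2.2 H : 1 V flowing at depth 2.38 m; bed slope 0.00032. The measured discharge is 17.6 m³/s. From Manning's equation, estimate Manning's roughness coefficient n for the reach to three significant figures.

0.0134

A = z·y² = 2.2×2.38² = 12.46 m²
P = 2y√(1+z²) = 2×2.38×√(1+2.2²) = 11.50 m
R = A/P = 12.46/11.50 = 1.083 m
n = (1/Q)·A·R^(2/3)·S^(1/2) = (1/17.6) × 12.46 × 1.055 × 0.01789 = 0.01336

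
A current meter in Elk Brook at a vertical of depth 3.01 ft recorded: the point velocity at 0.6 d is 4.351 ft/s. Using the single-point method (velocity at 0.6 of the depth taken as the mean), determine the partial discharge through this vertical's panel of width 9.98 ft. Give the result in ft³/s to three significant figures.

131 ft³/s

v̄ = v₀.₆ = 4.351 ft/s
q = v̄ × d × w = 4.351 × 3.01 × 9.98 = 130.7 ft³/s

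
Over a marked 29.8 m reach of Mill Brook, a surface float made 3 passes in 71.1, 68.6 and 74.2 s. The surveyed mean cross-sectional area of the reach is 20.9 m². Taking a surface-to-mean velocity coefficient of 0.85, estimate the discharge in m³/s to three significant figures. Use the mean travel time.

t̄ = (71.1 + 68.6 + 74.2) / 3 = 71.3 s
v_surface = L / t̄ = 29.8 / 71.3 = 0.4180 m/s
v_mean = 0.85 × 0.4180 = 0.3553 m/s
Q = A × v_mean = 20.9 × 0.3553 = 7.425 m³/s

7.42 m³/s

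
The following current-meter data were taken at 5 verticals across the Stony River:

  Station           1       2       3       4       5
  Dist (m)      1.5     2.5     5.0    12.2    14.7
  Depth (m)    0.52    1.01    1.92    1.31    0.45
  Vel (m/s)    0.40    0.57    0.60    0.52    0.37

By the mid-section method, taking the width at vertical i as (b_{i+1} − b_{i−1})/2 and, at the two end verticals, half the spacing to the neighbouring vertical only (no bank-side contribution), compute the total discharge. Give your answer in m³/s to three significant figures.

10.2 m³/s

w_1 = (2.5 − 1.5)/2 = 0.5 m; q_1 = 0.40 × 0.52 × 0.5 = 0.1040 m³/s
w_2 = (5.0 − 1.5)/2 = 1.75 m; q_2 = 0.57 × 1.01 × 1.75 = 1.007 m³/s
w_3 = (12.2 − 2.5)/2 = 4.85 m; q_3 = 0.60 × 1.92 × 4.85 = 5.587 m³/s
w_4 = (14.7 − 5.0)/2 = 4.85 m; q_4 = 0.52 × 1.31 × 4.85 = 3.304 m³/s
w_5 = (14.7 − 12.2)/2 = 1.25 m; q_5 = 0.37 × 0.45 × 1.25 = 0.2081 m³/s
Q = Σ qᵢ = 10.21 m³/s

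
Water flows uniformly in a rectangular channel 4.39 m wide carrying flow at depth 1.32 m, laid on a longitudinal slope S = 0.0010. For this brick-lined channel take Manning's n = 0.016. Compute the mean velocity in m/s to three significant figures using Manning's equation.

A = b·y = 4.39 × 1.32 = 5.795 m²
P = b + 2y = 4.39 + 2×1.32 = 7.030 m
R = A/P = 5.795/7.030 = 0.8243 m
Q = (1/n)·A·R^(2/3)·S^(1/2) = (1/0.016) × 5.795 × 0.8243^(2/3) × 0.0010^(1/2) = 10.07 m³/s
V = Q/A = 10.07/5.795 = 1.738 m/s

1.74 m/s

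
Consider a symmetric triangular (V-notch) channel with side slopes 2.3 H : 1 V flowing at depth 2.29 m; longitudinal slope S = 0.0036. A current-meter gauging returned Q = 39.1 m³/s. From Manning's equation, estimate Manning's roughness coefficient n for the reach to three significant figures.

0.0191

A = z·y² = 2.3×2.29² = 12.06 m²
P = 2y√(1+z²) = 2×2.29×√(1+2.3²) = 11.49 m
R = A/P = 12.06/11.49 = 1.050 m
n = (1/Q)·A·R^(2/3)·S^(1/2) = (1/39.1) × 12.06 × 1.033 × 0.06000 = 0.01912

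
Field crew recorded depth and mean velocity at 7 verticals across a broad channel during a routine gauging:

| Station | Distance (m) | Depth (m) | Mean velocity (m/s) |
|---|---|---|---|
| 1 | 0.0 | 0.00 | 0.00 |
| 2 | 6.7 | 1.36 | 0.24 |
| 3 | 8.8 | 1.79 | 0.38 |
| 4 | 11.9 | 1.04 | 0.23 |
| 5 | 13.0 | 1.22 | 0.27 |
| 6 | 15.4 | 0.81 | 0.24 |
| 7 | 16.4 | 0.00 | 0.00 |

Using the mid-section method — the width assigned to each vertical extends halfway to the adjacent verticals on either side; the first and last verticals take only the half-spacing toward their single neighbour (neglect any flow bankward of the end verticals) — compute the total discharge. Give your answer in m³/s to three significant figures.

w_2 = (8.8 − 0.0)/2 = 4.4 m; q_2 = 0.24 × 1.36 × 4.4 = 1.436 m³/s
w_3 = (11.9 − 6.7)/2 = 2.6 m; q_3 = 0.38 × 1.79 × 2.6 = 1.769 m³/s
w_4 = (13.0 − 8.8)/2 = 2.1 m; q_4 = 0.23 × 1.04 × 2.1 = 0.5023 m³/s
w_5 = (15.4 − 11.9)/2 = 1.75 m; q_5 = 0.27 × 1.22 × 1.75 = 0.5765 m³/s
w_6 = (16.4 − 13.0)/2 = 1.7 m; q_6 = 0.24 × 0.81 × 1.7 = 0.3305 m³/s
Stations 1, 7 contribute zero (depth or velocity is 0).
Q = Σ qᵢ = 4.614 m³/s

4.61 m³/s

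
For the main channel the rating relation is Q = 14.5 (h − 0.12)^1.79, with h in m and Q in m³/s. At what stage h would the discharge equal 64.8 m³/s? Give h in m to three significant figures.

2.43 m

h − h₀ = (Q/C)^(1/b) = (64.8/14.5)^(1/1.79) = 2.308 m
h = 0.12 + 2.308 = 2.428 m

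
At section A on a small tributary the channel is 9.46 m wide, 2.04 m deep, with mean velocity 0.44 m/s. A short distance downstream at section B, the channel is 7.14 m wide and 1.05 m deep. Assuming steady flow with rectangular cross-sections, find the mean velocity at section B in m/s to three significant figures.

Q = A₁V₁ = (9.46×2.04) × 0.44 = 8.491 m³/s
A₂ = 7.14 × 1.05 = 7.497 m²
V₂ = Q/A₂ = 8.491/7.497 = 1.133 m/s

1.13 m/s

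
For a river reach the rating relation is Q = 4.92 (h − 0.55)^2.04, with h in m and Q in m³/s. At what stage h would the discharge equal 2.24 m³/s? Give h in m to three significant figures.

h − h₀ = (Q/C)^(1/b) = (2.24/4.92)^(1/2.04) = 0.6800 m
h = 0.55 + 0.6800 = 1.230 m

1.23 m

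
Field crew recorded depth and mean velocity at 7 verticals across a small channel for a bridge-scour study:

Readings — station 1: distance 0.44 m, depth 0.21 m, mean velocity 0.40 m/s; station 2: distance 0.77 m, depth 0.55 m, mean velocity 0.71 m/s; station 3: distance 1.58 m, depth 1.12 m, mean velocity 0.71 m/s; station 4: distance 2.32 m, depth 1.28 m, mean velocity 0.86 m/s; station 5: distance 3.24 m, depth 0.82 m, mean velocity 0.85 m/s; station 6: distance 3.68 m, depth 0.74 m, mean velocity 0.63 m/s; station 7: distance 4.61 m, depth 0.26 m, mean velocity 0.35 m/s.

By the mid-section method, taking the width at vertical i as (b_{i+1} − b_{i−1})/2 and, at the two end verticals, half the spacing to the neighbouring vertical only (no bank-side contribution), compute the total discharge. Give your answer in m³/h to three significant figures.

9370 m³/h

w_1 = (0.77 − 0.44)/2 = 0.165 m; q_1 = 0.40 × 0.21 × 0.165 = 0.01386 m³/s
w_2 = (1.58 − 0.44)/2 = 0.57 m; q_2 = 0.71 × 0.55 × 0.57 = 0.2226 m³/s
w_3 = (2.32 − 0.77)/2 = 0.775 m; q_3 = 0.71 × 1.12 × 0.775 = 0.6163 m³/s
w_4 = (3.24 − 1.58)/2 = 0.83 m; q_4 = 0.86 × 1.28 × 0.83 = 0.9137 m³/s
w_5 = (3.68 − 2.32)/2 = 0.68 m; q_5 = 0.85 × 0.82 × 0.68 = 0.4740 m³/s
w_6 = (4.61 − 3.24)/2 = 0.685 m; q_6 = 0.63 × 0.74 × 0.685 = 0.3193 m³/s
w_7 = (4.61 − 3.68)/2 = 0.465 m; q_7 = 0.35 × 0.26 × 0.465 = 0.04232 m³/s
Q = Σ qᵢ = 2.602 m³/s
= 2.602 × 3600 = 9367 m³/h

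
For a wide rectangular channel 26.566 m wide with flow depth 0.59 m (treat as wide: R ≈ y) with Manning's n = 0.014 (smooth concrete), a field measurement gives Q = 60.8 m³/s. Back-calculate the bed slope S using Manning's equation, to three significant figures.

A = b·y = 26.566 × 0.59 = 15.67 m²
Wide channel: R ≈ y = 0.59 m
S = (Q·n / (1·A·R^(2/3)))² = (60.8×0.014 / (1×15.67×0.7035))² = 0.005960

0.00596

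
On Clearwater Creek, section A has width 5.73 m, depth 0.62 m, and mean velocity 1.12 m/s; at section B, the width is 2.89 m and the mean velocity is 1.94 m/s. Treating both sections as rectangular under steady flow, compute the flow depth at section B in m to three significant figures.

0.710 m

Q = A₁V₁ = (5.73×0.62) × 1.12 = 3.979 m³/s
d₂ = Q/(b₂ V₂) = 3.979/(2.89×1.94) = 0.7097 m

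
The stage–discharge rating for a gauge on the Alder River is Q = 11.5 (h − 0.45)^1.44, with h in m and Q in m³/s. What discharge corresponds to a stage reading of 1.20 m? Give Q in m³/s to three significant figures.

7.60 m³/s

Q = 11.5 × (1.20 − 0.45)^1.44 = 11.5 × 0.75^1.44 = 7.600 m³/s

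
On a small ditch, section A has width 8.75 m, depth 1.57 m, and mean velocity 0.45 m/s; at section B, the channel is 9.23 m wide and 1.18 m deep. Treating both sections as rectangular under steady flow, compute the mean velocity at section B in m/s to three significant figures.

Q = A₁V₁ = (8.75×1.57) × 0.45 = 6.182 m³/s
A₂ = 9.23 × 1.18 = 10.89 m²
V₂ = Q/A₂ = 6.182/10.89 = 0.5676 m/s

0.568 m/s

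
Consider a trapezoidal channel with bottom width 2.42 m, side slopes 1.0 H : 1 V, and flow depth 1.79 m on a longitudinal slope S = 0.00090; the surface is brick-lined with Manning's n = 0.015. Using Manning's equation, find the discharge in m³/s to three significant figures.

A = (b + z·y)·y = (2.42 + 1.0×1.79)×1.79 = 7.536 m²
P = b + 2y√(1+z²) = 2.42 + 2×1.79×√(1+1.0²) = 7.483 m
R = A/P = 7.536/7.483 = 1.007 m
Q = (1/n)·A·R^(2/3)·S^(1/2) = (1/0.015) × 7.536 × 1.007^(2/3) × 0.00090^(1/2) = 15.14 m³/s

15.1 m³/s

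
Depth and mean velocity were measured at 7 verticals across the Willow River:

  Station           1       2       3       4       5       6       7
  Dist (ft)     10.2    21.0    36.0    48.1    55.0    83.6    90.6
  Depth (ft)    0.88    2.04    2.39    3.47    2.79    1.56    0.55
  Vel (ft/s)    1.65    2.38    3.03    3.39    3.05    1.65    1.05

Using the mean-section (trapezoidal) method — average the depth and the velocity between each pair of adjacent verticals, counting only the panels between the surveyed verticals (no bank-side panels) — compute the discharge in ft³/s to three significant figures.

461 ft³/s

Panel 1-2: Δb = 10.8 ft, d̄ = (0.88+2.04)/2 = 1.46, v̄ = (1.65+2.38)/2 = 2.015 → q = 10.8×1.46×2.015 = 31.77 ft³/s
Panel 2-3: Δb = 15 ft, d̄ = (2.04+2.39)/2 = 2.215, v̄ = (2.38+3.03)/2 = 2.705 → q = 15×2.215×2.705 = 89.87 ft³/s
Panel 3-4: Δb = 12.1 ft, d̄ = (2.39+3.47)/2 = 2.93, v̄ = (3.03+3.39)/2 = 3.21 → q = 12.1×2.93×3.21 = 113.8 ft³/s
Panel 4-5: Δb = 6.9 ft, d̄ = (3.47+2.79)/2 = 3.13, v̄ = (3.39+3.05)/2 = 3.22 → q = 6.9×3.13×3.22 = 69.54 ft³/s
Panel 5-6: Δb = 28.6 ft, d̄ = (2.79+1.56)/2 = 2.175, v̄ = (3.05+1.65)/2 = 2.35 → q = 28.6×2.175×2.35 = 146.2 ft³/s
Panel 6-7: Δb = 7 ft, d̄ = (1.56+0.55)/2 = 1.055, v̄ = (1.65+1.05)/2 = 1.35 → q = 7×1.055×1.35 = 9.970 ft³/s
Q = Σ q = 461.1 ft³/s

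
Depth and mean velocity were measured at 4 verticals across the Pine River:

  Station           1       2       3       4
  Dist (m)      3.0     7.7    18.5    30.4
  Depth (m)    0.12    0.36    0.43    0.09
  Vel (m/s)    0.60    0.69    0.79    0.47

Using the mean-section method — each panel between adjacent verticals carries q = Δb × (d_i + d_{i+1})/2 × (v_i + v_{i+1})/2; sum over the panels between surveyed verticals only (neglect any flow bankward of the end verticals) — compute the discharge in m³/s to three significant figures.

Panel 1-2: Δb = 4.7 m, d̄ = (0.12+0.36)/2 = 0.24, v̄ = (0.60+0.69)/2 = 0.645 → q = 4.7×0.24×0.645 = 0.7276 m³/s
Panel 2-3: Δb = 10.8 m, d̄ = (0.36+0.43)/2 = 0.395, v̄ = (0.69+0.79)/2 = 0.74 → q = 10.8×0.395×0.74 = 3.157 m³/s
Panel 3-4: Δb = 11.9 m, d̄ = (0.43+0.09)/2 = 0.26, v̄ = (0.79+0.47)/2 = 0.63 → q = 11.9×0.26×0.63 = 1.949 m³/s
Q = Σ q = 5.834 m³/s

5.83 m³/s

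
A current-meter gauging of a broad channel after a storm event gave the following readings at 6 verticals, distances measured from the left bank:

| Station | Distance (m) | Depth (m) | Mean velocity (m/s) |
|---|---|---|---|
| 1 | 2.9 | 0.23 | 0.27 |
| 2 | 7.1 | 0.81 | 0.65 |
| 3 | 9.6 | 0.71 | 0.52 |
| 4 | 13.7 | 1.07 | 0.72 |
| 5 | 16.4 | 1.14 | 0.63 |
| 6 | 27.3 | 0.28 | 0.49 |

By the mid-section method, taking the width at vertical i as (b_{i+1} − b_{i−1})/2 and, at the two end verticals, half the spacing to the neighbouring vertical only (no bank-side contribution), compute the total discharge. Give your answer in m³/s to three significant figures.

11.4 m³/s

w_1 = (7.1 − 2.9)/2 = 2.1 m; q_1 = 0.27 × 0.23 × 2.1 = 0.1304 m³/s
w_2 = (9.6 − 2.9)/2 = 3.35 m; q_2 = 0.65 × 0.81 × 3.35 = 1.764 m³/s
w_3 = (13.7 − 7.1)/2 = 3.3 m; q_3 = 0.52 × 0.71 × 3.3 = 1.218 m³/s
w_4 = (16.4 − 9.6)/2 = 3.4 m; q_4 = 0.72 × 1.07 × 3.4 = 2.619 m³/s
w_5 = (27.3 − 13.7)/2 = 6.8 m; q_5 = 0.63 × 1.14 × 6.8 = 4.884 m³/s
w_6 = (27.3 − 16.4)/2 = 5.45 m; q_6 = 0.49 × 0.28 × 5.45 = 0.7477 m³/s
Q = Σ qᵢ = 11.36 m³/s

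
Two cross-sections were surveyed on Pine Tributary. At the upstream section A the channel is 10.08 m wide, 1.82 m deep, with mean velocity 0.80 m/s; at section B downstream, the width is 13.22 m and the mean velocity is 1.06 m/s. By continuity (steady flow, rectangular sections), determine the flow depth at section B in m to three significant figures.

Q = A₁V₁ = (10.08×1.82) × 0.80 = 14.68 m³/s
d₂ = Q/(b₂ V₂) = 14.68/(13.22×1.06) = 1.047 m

1.05 m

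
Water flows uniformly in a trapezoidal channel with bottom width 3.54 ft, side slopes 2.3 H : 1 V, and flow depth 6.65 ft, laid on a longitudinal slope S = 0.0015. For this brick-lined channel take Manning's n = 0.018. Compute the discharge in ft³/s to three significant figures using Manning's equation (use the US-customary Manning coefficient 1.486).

905 ft³/s

A = (b + z·y)·y = (3.54 + 2.3×6.65)×6.65 = 125.3 ft²
P = b + 2y√(1+z²) = 3.54 + 2×6.65×√(1+2.3²) = 36.90 ft
R = A/P = 125.3/36.90 = 3.395 ft
Q = (1.486/n)·A·R^(2/3)·S^(1/2) = (1.486/0.018) × 125.3 × 3.395^(2/3) × 0.0015^(1/2) = 904.6 ft³/s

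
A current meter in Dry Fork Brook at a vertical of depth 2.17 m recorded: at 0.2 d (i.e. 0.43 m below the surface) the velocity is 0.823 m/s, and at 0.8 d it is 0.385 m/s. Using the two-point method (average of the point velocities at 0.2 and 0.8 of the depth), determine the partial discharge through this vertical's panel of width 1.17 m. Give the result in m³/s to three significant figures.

1.53 m³/s

v̄ = (0.823 + 0.385) / 2 = 0.6040 m/s
q = v̄ × d × w = 0.6040 × 2.17 × 1.17 = 1.533 m³/s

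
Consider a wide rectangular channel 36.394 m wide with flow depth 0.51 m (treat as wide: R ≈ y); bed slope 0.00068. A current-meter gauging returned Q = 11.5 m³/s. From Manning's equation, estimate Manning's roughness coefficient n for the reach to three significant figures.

0.0269

A = b·y = 36.394 × 0.51 = 18.56 m²
Wide channel: R ≈ y = 0.51 m
n = (1/Q)·A·R^(2/3)·S^(1/2) = (1/11.5) × 18.56 × 0.6383 × 0.02608 = 0.02687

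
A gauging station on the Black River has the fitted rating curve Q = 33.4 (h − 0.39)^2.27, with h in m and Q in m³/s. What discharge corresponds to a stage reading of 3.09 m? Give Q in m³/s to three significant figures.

Q = 33.4 × (3.09 − 0.39)^2.27 = 33.4 × 2.7^2.27 = 318.4 m³/s

318 m³/s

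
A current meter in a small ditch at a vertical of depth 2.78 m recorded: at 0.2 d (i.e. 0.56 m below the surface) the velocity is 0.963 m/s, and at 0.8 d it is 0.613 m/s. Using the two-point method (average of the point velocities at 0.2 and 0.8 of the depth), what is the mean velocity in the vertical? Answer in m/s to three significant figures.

v̄ = (0.963 + 0.613) / 2 = 0.7880 m/s

0.788 m/s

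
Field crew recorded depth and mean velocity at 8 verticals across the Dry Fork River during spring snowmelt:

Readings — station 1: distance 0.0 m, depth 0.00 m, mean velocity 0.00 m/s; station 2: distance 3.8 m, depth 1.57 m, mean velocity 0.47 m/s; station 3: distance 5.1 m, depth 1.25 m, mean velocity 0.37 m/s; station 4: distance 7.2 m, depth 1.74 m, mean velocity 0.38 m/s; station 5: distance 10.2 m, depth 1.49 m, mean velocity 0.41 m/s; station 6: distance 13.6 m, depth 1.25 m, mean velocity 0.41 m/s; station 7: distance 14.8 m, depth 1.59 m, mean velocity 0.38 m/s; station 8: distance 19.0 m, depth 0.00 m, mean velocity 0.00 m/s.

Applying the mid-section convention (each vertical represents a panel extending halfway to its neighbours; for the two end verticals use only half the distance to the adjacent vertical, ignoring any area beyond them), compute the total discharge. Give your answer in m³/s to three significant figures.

w_2 = (5.1 − 0.0)/2 = 2.55 m; q_2 = 0.47 × 1.57 × 2.55 = 1.882 m³/s
w_3 = (7.2 − 3.8)/2 = 1.7 m; q_3 = 0.37 × 1.25 × 1.7 = 0.7863 m³/s
w_4 = (10.2 − 5.1)/2 = 2.55 m; q_4 = 0.38 × 1.74 × 2.55 = 1.686 m³/s
w_5 = (13.6 − 7.2)/2 = 3.2 m; q_5 = 0.41 × 1.49 × 3.2 = 1.955 m³/s
w_6 = (14.8 − 10.2)/2 = 2.3 m; q_6 = 0.41 × 1.25 × 2.3 = 1.179 m³/s
w_7 = (19.0 − 13.6)/2 = 2.7 m; q_7 = 0.38 × 1.59 × 2.7 = 1.631 m³/s
Stations 1, 8 contribute zero (depth or velocity is 0).
Q = Σ qᵢ = 9.119 m³/s

9.12 m³/s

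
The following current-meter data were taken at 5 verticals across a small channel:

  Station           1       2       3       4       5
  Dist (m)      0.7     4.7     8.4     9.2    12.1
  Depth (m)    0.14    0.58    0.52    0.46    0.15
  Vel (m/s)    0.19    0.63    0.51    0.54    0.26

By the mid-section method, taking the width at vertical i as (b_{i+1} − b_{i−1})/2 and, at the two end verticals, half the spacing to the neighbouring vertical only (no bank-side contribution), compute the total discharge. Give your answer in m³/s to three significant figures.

2.57 m³/s

w_1 = (4.7 − 0.7)/2 = 2 m; q_1 = 0.19 × 0.14 × 2 = 0.05320 m³/s
w_2 = (8.4 − 0.7)/2 = 3.85 m; q_2 = 0.63 × 0.58 × 3.85 = 1.407 m³/s
w_3 = (9.2 − 4.7)/2 = 2.25 m; q_3 = 0.51 × 0.52 × 2.25 = 0.5967 m³/s
w_4 = (12.1 − 8.4)/2 = 1.85 m; q_4 = 0.54 × 0.46 × 1.85 = 0.4595 m³/s
w_5 = (12.1 − 9.2)/2 = 1.45 m; q_5 = 0.26 × 0.15 × 1.45 = 0.05655 m³/s
Q = Σ qᵢ = 2.573 m³/s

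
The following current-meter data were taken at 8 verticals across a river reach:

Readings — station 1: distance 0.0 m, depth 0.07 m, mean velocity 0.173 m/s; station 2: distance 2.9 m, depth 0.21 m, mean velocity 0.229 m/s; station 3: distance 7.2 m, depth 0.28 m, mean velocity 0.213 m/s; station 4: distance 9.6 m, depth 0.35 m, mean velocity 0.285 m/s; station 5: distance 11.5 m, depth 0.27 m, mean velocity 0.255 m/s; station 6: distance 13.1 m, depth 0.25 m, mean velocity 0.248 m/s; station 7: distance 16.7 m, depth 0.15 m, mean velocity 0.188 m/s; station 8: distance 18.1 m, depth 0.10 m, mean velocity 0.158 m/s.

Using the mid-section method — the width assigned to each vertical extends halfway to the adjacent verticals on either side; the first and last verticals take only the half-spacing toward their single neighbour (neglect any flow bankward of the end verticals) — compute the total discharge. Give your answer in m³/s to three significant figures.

0.968 m³/s

w_1 = (2.9 − 0.0)/2 = 1.45 m; q_1 = 0.173 × 0.07 × 1.45 = 0.01756 m³/s
w_2 = (7.2 − 0.0)/2 = 3.6 m; q_2 = 0.229 × 0.21 × 3.6 = 0.1731 m³/s
w_3 = (9.6 − 2.9)/2 = 3.35 m; q_3 = 0.213 × 0.28 × 3.35 = 0.1998 m³/s
w_4 = (11.5 − 7.2)/2 = 2.15 m; q_4 = 0.285 × 0.35 × 2.15 = 0.2145 m³/s
w_5 = (13.1 − 9.6)/2 = 1.75 m; q_5 = 0.255 × 0.27 × 1.75 = 0.1205 m³/s
w_6 = (16.7 − 11.5)/2 = 2.6 m; q_6 = 0.248 × 0.25 × 2.6 = 0.1612 m³/s
w_7 = (18.1 − 13.1)/2 = 2.5 m; q_7 = 0.188 × 0.15 × 2.5 = 0.07050 m³/s
w_8 = (18.1 − 16.7)/2 = 0.7 m; q_8 = 0.158 × 0.10 × 0.7 = 0.01106 m³/s
Q = Σ qᵢ = 0.9682 m³/s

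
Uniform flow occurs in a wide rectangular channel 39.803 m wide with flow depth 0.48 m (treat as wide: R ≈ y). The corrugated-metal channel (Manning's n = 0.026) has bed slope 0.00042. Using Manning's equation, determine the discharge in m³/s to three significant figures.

A = b·y = 39.803 × 0.48 = 19.11 m²
Wide channel: R ≈ y = 0.48 m
Q = (1/n)·A·R^(2/3)·S^(1/2) = (1/0.026) × 19.11 × 0.4800^(2/3) × 0.00042^(1/2) = 9.232 m³/s

9.23 m³/s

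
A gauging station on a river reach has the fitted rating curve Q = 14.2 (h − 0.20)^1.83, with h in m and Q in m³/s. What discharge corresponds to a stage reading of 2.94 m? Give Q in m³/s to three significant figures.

89.8 m³/s

Q = 14.2 × (2.94 − 0.20)^1.83 = 14.2 × 2.74^1.83 = 89.82 m³/s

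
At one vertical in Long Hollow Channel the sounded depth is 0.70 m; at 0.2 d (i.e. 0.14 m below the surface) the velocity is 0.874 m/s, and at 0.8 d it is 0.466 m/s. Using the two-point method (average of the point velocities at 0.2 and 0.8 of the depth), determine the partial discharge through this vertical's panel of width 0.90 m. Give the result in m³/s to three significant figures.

0.422 m³/s

v̄ = (0.874 + 0.466) / 2 = 0.6700 m/s
q = v̄ × d × w = 0.6700 × 0.70 × 0.90 = 0.4221 m³/s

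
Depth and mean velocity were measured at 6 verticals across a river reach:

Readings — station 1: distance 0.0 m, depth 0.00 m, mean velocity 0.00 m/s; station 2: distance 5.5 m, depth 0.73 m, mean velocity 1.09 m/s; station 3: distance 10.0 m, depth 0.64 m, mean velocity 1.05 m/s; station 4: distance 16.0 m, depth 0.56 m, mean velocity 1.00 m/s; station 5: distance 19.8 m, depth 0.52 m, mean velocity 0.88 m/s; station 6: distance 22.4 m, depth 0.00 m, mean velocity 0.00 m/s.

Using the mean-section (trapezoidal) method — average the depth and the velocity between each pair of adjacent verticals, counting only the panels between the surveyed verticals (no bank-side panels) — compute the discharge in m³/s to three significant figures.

Panel 1-2: Δb = 5.5 m, d̄ = (0.00+0.73)/2 = 0.365, v̄ = (0.00+1.09)/2 = 0.545 → q = 5.5×0.365×0.545 = 1.094 m³/s
Panel 2-3: Δb = 4.5 m, d̄ = (0.73+0.64)/2 = 0.685, v̄ = (1.09+1.05)/2 = 1.07 → q = 4.5×0.685×1.07 = 3.298 m³/s
Panel 3-4: Δb = 6 m, d̄ = (0.64+0.56)/2 = 0.6, v̄ = (1.05+1.00)/2 = 1.025 → q = 6×0.6×1.025 = 3.690 m³/s
Panel 4-5: Δb = 3.8 m, d̄ = (0.56+0.52)/2 = 0.54, v̄ = (1.00+0.88)/2 = 0.94 → q = 3.8×0.54×0.94 = 1.929 m³/s
Panel 5-6: Δb = 2.6 m, d̄ = (0.52+0.00)/2 = 0.26, v̄ = (0.88+0.00)/2 = 0.44 → q = 2.6×0.26×0.44 = 0.2974 m³/s
Q = Σ q = 10.31 m³/s

10.3 m³/s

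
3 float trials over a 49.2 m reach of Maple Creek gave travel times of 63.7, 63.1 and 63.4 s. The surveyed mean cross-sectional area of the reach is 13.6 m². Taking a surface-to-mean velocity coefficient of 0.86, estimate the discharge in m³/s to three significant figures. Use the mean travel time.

t̄ = (63.7 + 63.1 + 63.4) / 3 = 63.4 s
v_surface = L / t̄ = 49.2 / 63.4 = 0.7760 m/s
v_mean = 0.86 × 0.7760 = 0.6674 m/s
Q = A × v_mean = 13.6 × 0.6674 = 9.076 m³/s

9.08 m³/s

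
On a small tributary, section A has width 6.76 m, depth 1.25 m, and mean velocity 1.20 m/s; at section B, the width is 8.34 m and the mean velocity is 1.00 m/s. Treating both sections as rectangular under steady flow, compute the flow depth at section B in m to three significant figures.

1.22 m

Q = A₁V₁ = (6.76×1.25) × 1.20 = 10.14 m³/s
d₂ = Q/(b₂ V₂) = 10.14/(8.34×1.00) = 1.216 m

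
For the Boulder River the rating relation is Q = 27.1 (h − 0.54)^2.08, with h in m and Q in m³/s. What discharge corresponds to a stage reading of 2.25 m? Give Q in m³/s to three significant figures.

82.7 m³/s

Q = 27.1 × (2.25 − 0.54)^2.08 = 27.1 × 1.71^2.08 = 82.72 m³/s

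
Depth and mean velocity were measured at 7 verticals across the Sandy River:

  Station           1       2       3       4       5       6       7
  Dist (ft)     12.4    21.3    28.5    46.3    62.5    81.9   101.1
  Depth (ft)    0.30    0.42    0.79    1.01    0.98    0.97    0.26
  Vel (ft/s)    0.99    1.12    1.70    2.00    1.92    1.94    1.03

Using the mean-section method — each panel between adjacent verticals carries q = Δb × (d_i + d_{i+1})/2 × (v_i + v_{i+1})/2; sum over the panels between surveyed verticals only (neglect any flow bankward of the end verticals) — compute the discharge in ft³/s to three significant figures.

Panel 1-2: Δb = 8.9 ft, d̄ = (0.30+0.42)/2 = 0.36, v̄ = (0.99+1.12)/2 = 1.055 → q = 8.9×0.36×1.055 = 3.380 ft³/s
Panel 2-3: Δb = 7.2 ft, d̄ = (0.42+0.79)/2 = 0.605, v̄ = (1.12+1.70)/2 = 1.41 → q = 7.2×0.605×1.41 = 6.142 ft³/s
Panel 3-4: Δb = 17.8 ft, d̄ = (0.79+1.01)/2 = 0.9, v̄ = (1.70+2.00)/2 = 1.85 → q = 17.8×0.9×1.85 = 29.64 ft³/s
Panel 4-5: Δb = 16.2 ft, d̄ = (1.01+0.98)/2 = 0.995, v̄ = (2.00+1.92)/2 = 1.96 → q = 16.2×0.995×1.96 = 31.59 ft³/s
Panel 5-6: Δb = 19.4 ft, d̄ = (0.98+0.97)/2 = 0.975, v̄ = (1.92+1.94)/2 = 1.93 → q = 19.4×0.975×1.93 = 36.51 ft³/s
Panel 6-7: Δb = 19.2 ft, d̄ = (0.97+0.26)/2 = 0.615, v̄ = (1.94+1.03)/2 = 1.485 → q = 19.2×0.615×1.485 = 17.53 ft³/s
Q = Σ q = 124.8 ft³/s

125 ft³/s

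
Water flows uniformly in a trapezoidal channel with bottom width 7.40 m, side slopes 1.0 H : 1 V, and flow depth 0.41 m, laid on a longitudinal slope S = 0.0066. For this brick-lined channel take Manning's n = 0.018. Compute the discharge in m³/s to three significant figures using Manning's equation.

A = (b + z·y)·y = (7.40 + 1.0×0.41)×0.41 = 3.202 m²
P = b + 2y√(1+z²) = 7.40 + 2×0.41×√(1+1.0²) = 8.560 m
R = A/P = 3.202/8.560 = 0.3741 m
Q = (1/n)·A·R^(2/3)·S^(1/2) = (1/0.018) × 3.202 × 0.3741^(2/3) × 0.0066^(1/2) = 7.503 m³/s

7.50 m³/s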